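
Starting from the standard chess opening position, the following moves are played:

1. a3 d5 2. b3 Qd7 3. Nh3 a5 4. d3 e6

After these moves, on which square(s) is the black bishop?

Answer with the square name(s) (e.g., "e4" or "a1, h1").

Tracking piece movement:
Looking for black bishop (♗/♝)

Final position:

  a b c d e f g h
  ─────────────────
8│♜ ♞ ♝ · ♚ ♝ ♞ ♜│8
7│· ♟ ♟ ♛ · ♟ ♟ ♟│7
6│· · · · ♟ · · ·│6
5│♟ · · ♟ · · · ·│5
4│· · · · · · · ·│4
3│♙ ♙ · ♙ · · · ♘│3
2│· · ♙ · ♙ ♙ ♙ ♙│2
1│♖ ♘ ♗ ♕ ♔ ♗ · ♖│1
  ─────────────────
  a b c d e f g h


c8, f8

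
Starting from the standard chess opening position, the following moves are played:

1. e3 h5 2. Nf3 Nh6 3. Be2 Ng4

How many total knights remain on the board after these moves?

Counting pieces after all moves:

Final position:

  a b c d e f g h
  ─────────────────
8│♜ ♞ ♝ ♛ ♚ ♝ · ♜│8
7│♟ ♟ ♟ ♟ ♟ ♟ ♟ ·│7
6│· · · · · · · ·│6
5│· · · · · · · ♟│5
4│· · · · · · ♞ ·│4
3│· · · · ♙ ♘ · ·│3
2│♙ ♙ ♙ ♙ ♗ ♙ ♙ ♙│2
1│♖ ♘ ♗ ♕ ♔ · · ♖│1
  ─────────────────
  a b c d e f g h


4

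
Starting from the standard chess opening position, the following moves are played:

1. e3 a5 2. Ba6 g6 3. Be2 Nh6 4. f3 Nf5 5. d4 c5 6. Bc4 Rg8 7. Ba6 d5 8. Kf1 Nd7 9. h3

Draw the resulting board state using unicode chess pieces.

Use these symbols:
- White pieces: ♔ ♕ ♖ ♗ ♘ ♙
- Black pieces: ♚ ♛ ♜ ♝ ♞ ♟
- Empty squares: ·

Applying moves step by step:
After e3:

♜ ♞ ♝ ♛ ♚ ♝ ♞ ♜
♟ ♟ ♟ ♟ ♟ ♟ ♟ ♟
· · · · · · · ·
· · · · · · · ·
· · · · · · · ·
· · · · ♙ · · ·
♙ ♙ ♙ ♙ · ♙ ♙ ♙
♖ ♘ ♗ ♕ ♔ ♗ ♘ ♖


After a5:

♜ ♞ ♝ ♛ ♚ ♝ ♞ ♜
· ♟ ♟ ♟ ♟ ♟ ♟ ♟
· · · · · · · ·
♟ · · · · · · ·
· · · · · · · ·
· · · · ♙ · · ·
♙ ♙ ♙ ♙ · ♙ ♙ ♙
♖ ♘ ♗ ♕ ♔ ♗ ♘ ♖


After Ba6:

♜ ♞ ♝ ♛ ♚ ♝ ♞ ♜
· ♟ ♟ ♟ ♟ ♟ ♟ ♟
♗ · · · · · · ·
♟ · · · · · · ·
· · · · · · · ·
· · · · ♙ · · ·
♙ ♙ ♙ ♙ · ♙ ♙ ♙
♖ ♘ ♗ ♕ ♔ · ♘ ♖


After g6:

♜ ♞ ♝ ♛ ♚ ♝ ♞ ♜
· ♟ ♟ ♟ ♟ ♟ · ♟
♗ · · · · · ♟ ·
♟ · · · · · · ·
· · · · · · · ·
· · · · ♙ · · ·
♙ ♙ ♙ ♙ · ♙ ♙ ♙
♖ ♘ ♗ ♕ ♔ · ♘ ♖


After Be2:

♜ ♞ ♝ ♛ ♚ ♝ ♞ ♜
· ♟ ♟ ♟ ♟ ♟ · ♟
· · · · · · ♟ ·
♟ · · · · · · ·
· · · · · · · ·
· · · · ♙ · · ·
♙ ♙ ♙ ♙ ♗ ♙ ♙ ♙
♖ ♘ ♗ ♕ ♔ · ♘ ♖


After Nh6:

♜ ♞ ♝ ♛ ♚ ♝ · ♜
· ♟ ♟ ♟ ♟ ♟ · ♟
· · · · · · ♟ ♞
♟ · · · · · · ·
· · · · · · · ·
· · · · ♙ · · ·
♙ ♙ ♙ ♙ ♗ ♙ ♙ ♙
♖ ♘ ♗ ♕ ♔ · ♘ ♖


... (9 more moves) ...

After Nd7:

♜ · ♝ ♛ ♚ ♝ ♜ ·
· ♟ · ♞ ♟ ♟ · ♟
♗ · · · · · ♟ ·
♟ · ♟ ♟ · ♞ · ·
· · · ♙ · · · ·
· · · · ♙ ♙ · ·
♙ ♙ ♙ · · · ♙ ♙
♖ ♘ ♗ ♕ · ♔ ♘ ♖


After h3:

♜ · ♝ ♛ ♚ ♝ ♜ ·
· ♟ · ♞ ♟ ♟ · ♟
♗ · · · · · ♟ ·
♟ · ♟ ♟ · ♞ · ·
· · · ♙ · · · ·
· · · · ♙ ♙ · ♙
♙ ♙ ♙ · · · ♙ ·
♖ ♘ ♗ ♕ · ♔ ♘ ♖



  a b c d e f g h
  ─────────────────
8│♜ · ♝ ♛ ♚ ♝ ♜ ·│8
7│· ♟ · ♞ ♟ ♟ · ♟│7
6│♗ · · · · · ♟ ·│6
5│♟ · ♟ ♟ · ♞ · ·│5
4│· · · ♙ · · · ·│4
3│· · · · ♙ ♙ · ♙│3
2│♙ ♙ ♙ · · · ♙ ·│2
1│♖ ♘ ♗ ♕ · ♔ ♘ ♖│1
  ─────────────────
  a b c d e f g h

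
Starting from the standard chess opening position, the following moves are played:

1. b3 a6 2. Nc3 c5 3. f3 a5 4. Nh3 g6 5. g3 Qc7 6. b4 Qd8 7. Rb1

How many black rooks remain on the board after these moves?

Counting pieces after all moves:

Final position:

  a b c d e f g h
  ─────────────────
8│♜ ♞ ♝ ♛ ♚ ♝ ♞ ♜│8
7│· ♟ · ♟ ♟ ♟ · ♟│7
6│· · · · · · ♟ ·│6
5│♟ · ♟ · · · · ·│5
4│· ♙ · · · · · ·│4
3│· · ♘ · · ♙ ♙ ♘│3
2│♙ · ♙ ♙ ♙ · · ♙│2
1│· ♖ ♗ ♕ ♔ ♗ · ♖│1
  ─────────────────
  a b c d e f g h


2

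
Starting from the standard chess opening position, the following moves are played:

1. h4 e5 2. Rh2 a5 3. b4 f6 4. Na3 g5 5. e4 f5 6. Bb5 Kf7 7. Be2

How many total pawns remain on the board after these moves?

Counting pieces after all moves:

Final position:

  a b c d e f g h
  ─────────────────
8│♜ ♞ ♝ ♛ · ♝ ♞ ♜│8
7│· ♟ ♟ ♟ · ♚ · ♟│7
6│· · · · · · · ·│6
5│♟ · · · ♟ ♟ ♟ ·│5
4│· ♙ · · ♙ · · ♙│4
3│♘ · · · · · · ·│3
2│♙ · ♙ ♙ ♗ ♙ ♙ ♖│2
1│♖ · ♗ ♕ ♔ · ♘ ·│1
  ─────────────────
  a b c d e f g h


16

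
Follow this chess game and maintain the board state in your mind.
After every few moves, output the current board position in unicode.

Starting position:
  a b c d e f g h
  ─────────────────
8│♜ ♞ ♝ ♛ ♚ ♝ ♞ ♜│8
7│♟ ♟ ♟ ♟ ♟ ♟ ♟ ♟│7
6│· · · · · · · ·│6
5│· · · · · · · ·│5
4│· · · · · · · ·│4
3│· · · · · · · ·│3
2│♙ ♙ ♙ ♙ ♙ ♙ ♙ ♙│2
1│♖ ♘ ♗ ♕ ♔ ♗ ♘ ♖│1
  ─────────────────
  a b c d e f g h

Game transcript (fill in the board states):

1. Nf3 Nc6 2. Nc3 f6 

  a b c d e f g h
  ─────────────────
8│♜ · ♝ ♛ ♚ ♝ ♞ ♜│8
7│♟ ♟ ♟ ♟ ♟ · ♟ ♟│7
6│· · ♞ · · ♟ · ·│6
5│· · · · · · · ·│5
4│· · · · · · · ·│4
3│· · ♘ · · ♘ · ·│3
2│♙ ♙ ♙ ♙ ♙ ♙ ♙ ♙│2
1│♖ · ♗ ♕ ♔ ♗ · ♖│1
  ─────────────────
  a b c d e f g h

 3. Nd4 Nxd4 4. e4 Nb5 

  a b c d e f g h
  ─────────────────
8│♜ · ♝ ♛ ♚ ♝ ♞ ♜│8
7│♟ ♟ ♟ ♟ ♟ · ♟ ♟│7
6│· · · · · ♟ · ·│6
5│· ♞ · · · · · ·│5
4│· · · · ♙ · · ·│4
3│· · ♘ · · · · ·│3
2│♙ ♙ ♙ ♙ · ♙ ♙ ♙│2
1│♖ · ♗ ♕ ♔ ♗ · ♖│1
  ─────────────────
  a b c d e f g h

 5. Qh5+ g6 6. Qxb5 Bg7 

  a b c d e f g h
  ─────────────────
8│♜ · ♝ ♛ ♚ · ♞ ♜│8
7│♟ ♟ ♟ ♟ ♟ · ♝ ♟│7
6│· · · · · ♟ ♟ ·│6
5│· ♕ · · · · · ·│5
4│· · · · ♙ · · ·│4
3│· · ♘ · · · · ·│3
2│♙ ♙ ♙ ♙ · ♙ ♙ ♙│2
1│♖ · ♗ · ♔ ♗ · ♖│1
  ─────────────────
  a b c d e f g h



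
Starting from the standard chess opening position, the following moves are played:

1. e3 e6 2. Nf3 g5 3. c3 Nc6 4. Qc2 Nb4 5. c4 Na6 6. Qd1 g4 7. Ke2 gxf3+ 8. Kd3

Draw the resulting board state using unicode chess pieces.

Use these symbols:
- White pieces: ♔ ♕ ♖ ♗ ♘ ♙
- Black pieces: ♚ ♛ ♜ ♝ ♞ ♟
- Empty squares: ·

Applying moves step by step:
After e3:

♜ ♞ ♝ ♛ ♚ ♝ ♞ ♜
♟ ♟ ♟ ♟ ♟ ♟ ♟ ♟
· · · · · · · ·
· · · · · · · ·
· · · · · · · ·
· · · · ♙ · · ·
♙ ♙ ♙ ♙ · ♙ ♙ ♙
♖ ♘ ♗ ♕ ♔ ♗ ♘ ♖


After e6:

♜ ♞ ♝ ♛ ♚ ♝ ♞ ♜
♟ ♟ ♟ ♟ · ♟ ♟ ♟
· · · · ♟ · · ·
· · · · · · · ·
· · · · · · · ·
· · · · ♙ · · ·
♙ ♙ ♙ ♙ · ♙ ♙ ♙
♖ ♘ ♗ ♕ ♔ ♗ ♘ ♖


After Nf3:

♜ ♞ ♝ ♛ ♚ ♝ ♞ ♜
♟ ♟ ♟ ♟ · ♟ ♟ ♟
· · · · ♟ · · ·
· · · · · · · ·
· · · · · · · ·
· · · · ♙ ♘ · ·
♙ ♙ ♙ ♙ · ♙ ♙ ♙
♖ ♘ ♗ ♕ ♔ ♗ · ♖


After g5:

♜ ♞ ♝ ♛ ♚ ♝ ♞ ♜
♟ ♟ ♟ ♟ · ♟ · ♟
· · · · ♟ · · ·
· · · · · · ♟ ·
· · · · · · · ·
· · · · ♙ ♘ · ·
♙ ♙ ♙ ♙ · ♙ ♙ ♙
♖ ♘ ♗ ♕ ♔ ♗ · ♖


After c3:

♜ ♞ ♝ ♛ ♚ ♝ ♞ ♜
♟ ♟ ♟ ♟ · ♟ · ♟
· · · · ♟ · · ·
· · · · · · ♟ ·
· · · · · · · ·
· · ♙ · ♙ ♘ · ·
♙ ♙ · ♙ · ♙ ♙ ♙
♖ ♘ ♗ ♕ ♔ ♗ · ♖


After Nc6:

♜ · ♝ ♛ ♚ ♝ ♞ ♜
♟ ♟ ♟ ♟ · ♟ · ♟
· · ♞ · ♟ · · ·
· · · · · · ♟ ·
· · · · · · · ·
· · ♙ · ♙ ♘ · ·
♙ ♙ · ♙ · ♙ ♙ ♙
♖ ♘ ♗ ♕ ♔ ♗ · ♖


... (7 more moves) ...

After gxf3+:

♜ · ♝ ♛ ♚ ♝ ♞ ♜
♟ ♟ ♟ ♟ · ♟ · ♟
♞ · · · ♟ · · ·
· · · · · · · ·
· · ♙ · · · · ·
· · · · ♙ ♟ · ·
♙ ♙ · ♙ ♔ ♙ ♙ ♙
♖ ♘ ♗ ♕ · ♗ · ♖


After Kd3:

♜ · ♝ ♛ ♚ ♝ ♞ ♜
♟ ♟ ♟ ♟ · ♟ · ♟
♞ · · · ♟ · · ·
· · · · · · · ·
· · ♙ · · · · ·
· · · ♔ ♙ ♟ · ·
♙ ♙ · ♙ · ♙ ♙ ♙
♖ ♘ ♗ ♕ · ♗ · ♖



  a b c d e f g h
  ─────────────────
8│♜ · ♝ ♛ ♚ ♝ ♞ ♜│8
7│♟ ♟ ♟ ♟ · ♟ · ♟│7
6│♞ · · · ♟ · · ·│6
5│· · · · · · · ·│5
4│· · ♙ · · · · ·│4
3│· · · ♔ ♙ ♟ · ·│3
2│♙ ♙ · ♙ · ♙ ♙ ♙│2
1│♖ ♘ ♗ ♕ · ♗ · ♖│1
  ─────────────────
  a b c d e f g h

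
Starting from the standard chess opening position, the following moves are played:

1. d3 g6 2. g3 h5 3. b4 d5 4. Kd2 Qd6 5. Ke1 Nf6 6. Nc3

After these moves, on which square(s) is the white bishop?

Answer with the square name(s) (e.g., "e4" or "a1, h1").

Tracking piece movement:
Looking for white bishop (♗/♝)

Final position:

  a b c d e f g h
  ─────────────────
8│♜ ♞ ♝ · ♚ ♝ · ♜│8
7│♟ ♟ ♟ · ♟ ♟ · ·│7
6│· · · ♛ · ♞ ♟ ·│6
5│· · · ♟ · · · ♟│5
4│· ♙ · · · · · ·│4
3│· · ♘ ♙ · · ♙ ·│3
2│♙ · ♙ · ♙ ♙ · ♙│2
1│♖ · ♗ ♕ ♔ ♗ ♘ ♖│1
  ─────────────────
  a b c d e f g h


c1, f1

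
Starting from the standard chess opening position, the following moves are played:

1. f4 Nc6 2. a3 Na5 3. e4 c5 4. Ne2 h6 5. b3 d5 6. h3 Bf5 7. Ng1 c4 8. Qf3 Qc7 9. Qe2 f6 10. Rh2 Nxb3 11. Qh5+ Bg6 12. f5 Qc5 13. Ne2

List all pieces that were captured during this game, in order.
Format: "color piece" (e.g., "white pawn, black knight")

Tracking captures:
  Nxb3: captured white pawn

white pawn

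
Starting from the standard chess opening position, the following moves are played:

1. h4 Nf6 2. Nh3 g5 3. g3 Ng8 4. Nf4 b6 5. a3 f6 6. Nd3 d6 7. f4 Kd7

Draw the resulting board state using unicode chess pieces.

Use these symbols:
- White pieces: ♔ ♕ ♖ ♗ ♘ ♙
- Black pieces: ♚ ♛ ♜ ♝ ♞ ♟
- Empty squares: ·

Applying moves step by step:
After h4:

♜ ♞ ♝ ♛ ♚ ♝ ♞ ♜
♟ ♟ ♟ ♟ ♟ ♟ ♟ ♟
· · · · · · · ·
· · · · · · · ·
· · · · · · · ♙
· · · · · · · ·
♙ ♙ ♙ ♙ ♙ ♙ ♙ ·
♖ ♘ ♗ ♕ ♔ ♗ ♘ ♖


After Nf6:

♜ ♞ ♝ ♛ ♚ ♝ · ♜
♟ ♟ ♟ ♟ ♟ ♟ ♟ ♟
· · · · · ♞ · ·
· · · · · · · ·
· · · · · · · ♙
· · · · · · · ·
♙ ♙ ♙ ♙ ♙ ♙ ♙ ·
♖ ♘ ♗ ♕ ♔ ♗ ♘ ♖


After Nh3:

♜ ♞ ♝ ♛ ♚ ♝ · ♜
♟ ♟ ♟ ♟ ♟ ♟ ♟ ♟
· · · · · ♞ · ·
· · · · · · · ·
· · · · · · · ♙
· · · · · · · ♘
♙ ♙ ♙ ♙ ♙ ♙ ♙ ·
♖ ♘ ♗ ♕ ♔ ♗ · ♖


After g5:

♜ ♞ ♝ ♛ ♚ ♝ · ♜
♟ ♟ ♟ ♟ ♟ ♟ · ♟
· · · · · ♞ · ·
· · · · · · ♟ ·
· · · · · · · ♙
· · · · · · · ♘
♙ ♙ ♙ ♙ ♙ ♙ ♙ ·
♖ ♘ ♗ ♕ ♔ ♗ · ♖


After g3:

♜ ♞ ♝ ♛ ♚ ♝ · ♜
♟ ♟ ♟ ♟ ♟ ♟ · ♟
· · · · · ♞ · ·
· · · · · · ♟ ·
· · · · · · · ♙
· · · · · · ♙ ♘
♙ ♙ ♙ ♙ ♙ ♙ · ·
♖ ♘ ♗ ♕ ♔ ♗ · ♖


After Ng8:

♜ ♞ ♝ ♛ ♚ ♝ ♞ ♜
♟ ♟ ♟ ♟ ♟ ♟ · ♟
· · · · · · · ·
· · · · · · ♟ ·
· · · · · · · ♙
· · · · · · ♙ ♘
♙ ♙ ♙ ♙ ♙ ♙ · ·
♖ ♘ ♗ ♕ ♔ ♗ · ♖


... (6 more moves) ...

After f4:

♜ ♞ ♝ ♛ ♚ ♝ ♞ ♜
♟ · ♟ · ♟ · · ♟
· ♟ · ♟ · ♟ · ·
· · · · · · ♟ ·
· · · · · ♙ · ♙
♙ · · ♘ · · ♙ ·
· ♙ ♙ ♙ ♙ · · ·
♖ ♘ ♗ ♕ ♔ ♗ · ♖


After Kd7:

♜ ♞ ♝ ♛ · ♝ ♞ ♜
♟ · ♟ ♚ ♟ · · ♟
· ♟ · ♟ · ♟ · ·
· · · · · · ♟ ·
· · · · · ♙ · ♙
♙ · · ♘ · · ♙ ·
· ♙ ♙ ♙ ♙ · · ·
♖ ♘ ♗ ♕ ♔ ♗ · ♖



  a b c d e f g h
  ─────────────────
8│♜ ♞ ♝ ♛ · ♝ ♞ ♜│8
7│♟ · ♟ ♚ ♟ · · ♟│7
6│· ♟ · ♟ · ♟ · ·│6
5│· · · · · · ♟ ·│5
4│· · · · · ♙ · ♙│4
3│♙ · · ♘ · · ♙ ·│3
2│· ♙ ♙ ♙ ♙ · · ·│2
1│♖ ♘ ♗ ♕ ♔ ♗ · ♖│1
  ─────────────────
  a b c d e f g h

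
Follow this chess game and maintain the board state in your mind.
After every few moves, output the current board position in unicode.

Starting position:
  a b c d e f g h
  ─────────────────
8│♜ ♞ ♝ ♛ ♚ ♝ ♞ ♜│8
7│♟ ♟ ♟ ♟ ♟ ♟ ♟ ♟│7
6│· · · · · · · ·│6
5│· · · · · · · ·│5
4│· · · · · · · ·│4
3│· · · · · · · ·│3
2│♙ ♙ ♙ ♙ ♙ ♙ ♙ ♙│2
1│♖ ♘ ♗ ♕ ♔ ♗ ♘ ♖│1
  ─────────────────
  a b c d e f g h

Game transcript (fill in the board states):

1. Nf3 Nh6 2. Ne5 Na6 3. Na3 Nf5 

  a b c d e f g h
  ─────────────────
8│♜ · ♝ ♛ ♚ ♝ · ♜│8
7│♟ ♟ ♟ ♟ ♟ ♟ ♟ ♟│7
6│♞ · · · · · · ·│6
5│· · · · ♘ ♞ · ·│5
4│· · · · · · · ·│4
3│♘ · · · · · · ·│3
2│♙ ♙ ♙ ♙ ♙ ♙ ♙ ♙│2
1│♖ · ♗ ♕ ♔ ♗ · ♖│1
  ─────────────────
  a b c d e f g h

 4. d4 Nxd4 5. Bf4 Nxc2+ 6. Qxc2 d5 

  a b c d e f g h
  ─────────────────
8│♜ · ♝ ♛ ♚ ♝ · ♜│8
7│♟ ♟ ♟ · ♟ ♟ ♟ ♟│7
6│♞ · · · · · · ·│6
5│· · · ♟ ♘ · · ·│5
4│· · · · · ♗ · ·│4
3│♘ · · · · · · ·│3
2│♙ ♙ ♕ · ♙ ♙ ♙ ♙│2
1│♖ · · · ♔ ♗ · ♖│1
  ─────────────────
  a b c d e f g h

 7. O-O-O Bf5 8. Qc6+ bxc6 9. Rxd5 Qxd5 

  a b c d e f g h
  ─────────────────
8│♜ · · · ♚ ♝ · ♜│8
7│♟ · ♟ · ♟ ♟ ♟ ♟│7
6│♞ · ♟ · · · · ·│6
5│· · · ♛ ♘ ♝ · ·│5
4│· · · · · ♗ · ·│4
3│♘ · · · · · · ·│3
2│♙ ♙ · · ♙ ♙ ♙ ♙│2
1│· · ♔ · · ♗ · ♖│1
  ─────────────────
  a b c d e f g h

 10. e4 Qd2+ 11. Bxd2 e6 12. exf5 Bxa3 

  a b c d e f g h
  ─────────────────
8│♜ · · · ♚ · · ♜│8
7│♟ · ♟ · · ♟ ♟ ♟│7
6│♞ · ♟ · ♟ · · ·│6
5│· · · · ♘ ♙ · ·│5
4│· · · · · · · ·│4
3│♝ · · · · · · ·│3
2│♙ ♙ · ♗ · ♙ ♙ ♙│2
1│· · ♔ · · ♗ · ♖│1
  ─────────────────
  a b c d e f g h

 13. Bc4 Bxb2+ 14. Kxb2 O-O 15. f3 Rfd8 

  a b c d e f g h
  ─────────────────
8│♜ · · ♜ · · ♚ ·│8
7│♟ · ♟ · · ♟ ♟ ♟│7
6│♞ · ♟ · ♟ · · ·│6
5│· · · · ♘ ♙ · ·│5
4│· · ♗ · · · · ·│4
3│· · · · · ♙ · ·│3
2│♙ ♔ · ♗ · · ♙ ♙│2
1│· · · · · · · ♖│1
  ─────────────────
  a b c d e f g h



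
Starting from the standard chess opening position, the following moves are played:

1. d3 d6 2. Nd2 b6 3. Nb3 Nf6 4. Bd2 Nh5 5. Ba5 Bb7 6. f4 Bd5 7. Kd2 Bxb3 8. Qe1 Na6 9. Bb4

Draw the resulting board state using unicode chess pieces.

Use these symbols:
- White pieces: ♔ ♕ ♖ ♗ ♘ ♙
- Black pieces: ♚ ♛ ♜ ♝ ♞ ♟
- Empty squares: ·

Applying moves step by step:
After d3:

♜ ♞ ♝ ♛ ♚ ♝ ♞ ♜
♟ ♟ ♟ ♟ ♟ ♟ ♟ ♟
· · · · · · · ·
· · · · · · · ·
· · · · · · · ·
· · · ♙ · · · ·
♙ ♙ ♙ · ♙ ♙ ♙ ♙
♖ ♘ ♗ ♕ ♔ ♗ ♘ ♖


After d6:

♜ ♞ ♝ ♛ ♚ ♝ ♞ ♜
♟ ♟ ♟ · ♟ ♟ ♟ ♟
· · · ♟ · · · ·
· · · · · · · ·
· · · · · · · ·
· · · ♙ · · · ·
♙ ♙ ♙ · ♙ ♙ ♙ ♙
♖ ♘ ♗ ♕ ♔ ♗ ♘ ♖


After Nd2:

♜ ♞ ♝ ♛ ♚ ♝ ♞ ♜
♟ ♟ ♟ · ♟ ♟ ♟ ♟
· · · ♟ · · · ·
· · · · · · · ·
· · · · · · · ·
· · · ♙ · · · ·
♙ ♙ ♙ ♘ ♙ ♙ ♙ ♙
♖ · ♗ ♕ ♔ ♗ ♘ ♖


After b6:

♜ ♞ ♝ ♛ ♚ ♝ ♞ ♜
♟ · ♟ · ♟ ♟ ♟ ♟
· ♟ · ♟ · · · ·
· · · · · · · ·
· · · · · · · ·
· · · ♙ · · · ·
♙ ♙ ♙ ♘ ♙ ♙ ♙ ♙
♖ · ♗ ♕ ♔ ♗ ♘ ♖


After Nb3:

♜ ♞ ♝ ♛ ♚ ♝ ♞ ♜
♟ · ♟ · ♟ ♟ ♟ ♟
· ♟ · ♟ · · · ·
· · · · · · · ·
· · · · · · · ·
· ♘ · ♙ · · · ·
♙ ♙ ♙ · ♙ ♙ ♙ ♙
♖ · ♗ ♕ ♔ ♗ ♘ ♖


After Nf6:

♜ ♞ ♝ ♛ ♚ ♝ · ♜
♟ · ♟ · ♟ ♟ ♟ ♟
· ♟ · ♟ · ♞ · ·
· · · · · · · ·
· · · · · · · ·
· ♘ · ♙ · · · ·
♙ ♙ ♙ · ♙ ♙ ♙ ♙
♖ · ♗ ♕ ♔ ♗ ♘ ♖


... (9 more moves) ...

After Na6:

♜ · · ♛ ♚ ♝ · ♜
♟ · ♟ · ♟ ♟ ♟ ♟
♞ ♟ · ♟ · · · ·
♗ · · · · · · ♞
· · · · · ♙ · ·
· ♝ · ♙ · · · ·
♙ ♙ ♙ ♔ ♙ · ♙ ♙
♖ · · · ♕ ♗ ♘ ♖


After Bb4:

♜ · · ♛ ♚ ♝ · ♜
♟ · ♟ · ♟ ♟ ♟ ♟
♞ ♟ · ♟ · · · ·
· · · · · · · ♞
· ♗ · · · ♙ · ·
· ♝ · ♙ · · · ·
♙ ♙ ♙ ♔ ♙ · ♙ ♙
♖ · · · ♕ ♗ ♘ ♖



  a b c d e f g h
  ─────────────────
8│♜ · · ♛ ♚ ♝ · ♜│8
7│♟ · ♟ · ♟ ♟ ♟ ♟│7
6│♞ ♟ · ♟ · · · ·│6
5│· · · · · · · ♞│5
4│· ♗ · · · ♙ · ·│4
3│· ♝ · ♙ · · · ·│3
2│♙ ♙ ♙ ♔ ♙ · ♙ ♙│2
1│♖ · · · ♕ ♗ ♘ ♖│1
  ─────────────────
  a b c d e f g h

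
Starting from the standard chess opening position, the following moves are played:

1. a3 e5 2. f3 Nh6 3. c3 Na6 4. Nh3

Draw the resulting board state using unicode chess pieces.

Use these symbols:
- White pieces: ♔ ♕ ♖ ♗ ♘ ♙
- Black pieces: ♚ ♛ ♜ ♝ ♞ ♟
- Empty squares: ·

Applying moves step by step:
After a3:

♜ ♞ ♝ ♛ ♚ ♝ ♞ ♜
♟ ♟ ♟ ♟ ♟ ♟ ♟ ♟
· · · · · · · ·
· · · · · · · ·
· · · · · · · ·
♙ · · · · · · ·
· ♙ ♙ ♙ ♙ ♙ ♙ ♙
♖ ♘ ♗ ♕ ♔ ♗ ♘ ♖


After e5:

♜ ♞ ♝ ♛ ♚ ♝ ♞ ♜
♟ ♟ ♟ ♟ · ♟ ♟ ♟
· · · · · · · ·
· · · · ♟ · · ·
· · · · · · · ·
♙ · · · · · · ·
· ♙ ♙ ♙ ♙ ♙ ♙ ♙
♖ ♘ ♗ ♕ ♔ ♗ ♘ ♖


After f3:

♜ ♞ ♝ ♛ ♚ ♝ ♞ ♜
♟ ♟ ♟ ♟ · ♟ ♟ ♟
· · · · · · · ·
· · · · ♟ · · ·
· · · · · · · ·
♙ · · · · ♙ · ·
· ♙ ♙ ♙ ♙ · ♙ ♙
♖ ♘ ♗ ♕ ♔ ♗ ♘ ♖


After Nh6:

♜ ♞ ♝ ♛ ♚ ♝ · ♜
♟ ♟ ♟ ♟ · ♟ ♟ ♟
· · · · · · · ♞
· · · · ♟ · · ·
· · · · · · · ·
♙ · · · · ♙ · ·
· ♙ ♙ ♙ ♙ · ♙ ♙
♖ ♘ ♗ ♕ ♔ ♗ ♘ ♖


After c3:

♜ ♞ ♝ ♛ ♚ ♝ · ♜
♟ ♟ ♟ ♟ · ♟ ♟ ♟
· · · · · · · ♞
· · · · ♟ · · ·
· · · · · · · ·
♙ · ♙ · · ♙ · ·
· ♙ · ♙ ♙ · ♙ ♙
♖ ♘ ♗ ♕ ♔ ♗ ♘ ♖


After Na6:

♜ · ♝ ♛ ♚ ♝ · ♜
♟ ♟ ♟ ♟ · ♟ ♟ ♟
♞ · · · · · · ♞
· · · · ♟ · · ·
· · · · · · · ·
♙ · ♙ · · ♙ · ·
· ♙ · ♙ ♙ · ♙ ♙
♖ ♘ ♗ ♕ ♔ ♗ ♘ ♖


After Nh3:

♜ · ♝ ♛ ♚ ♝ · ♜
♟ ♟ ♟ ♟ · ♟ ♟ ♟
♞ · · · · · · ♞
· · · · ♟ · · ·
· · · · · · · ·
♙ · ♙ · · ♙ · ♘
· ♙ · ♙ ♙ · ♙ ♙
♖ ♘ ♗ ♕ ♔ ♗ · ♖



  a b c d e f g h
  ─────────────────
8│♜ · ♝ ♛ ♚ ♝ · ♜│8
7│♟ ♟ ♟ ♟ · ♟ ♟ ♟│7
6│♞ · · · · · · ♞│6
5│· · · · ♟ · · ·│5
4│· · · · · · · ·│4
3│♙ · ♙ · · ♙ · ♘│3
2│· ♙ · ♙ ♙ · ♙ ♙│2
1│♖ ♘ ♗ ♕ ♔ ♗ · ♖│1
  ─────────────────
  a b c d e f g h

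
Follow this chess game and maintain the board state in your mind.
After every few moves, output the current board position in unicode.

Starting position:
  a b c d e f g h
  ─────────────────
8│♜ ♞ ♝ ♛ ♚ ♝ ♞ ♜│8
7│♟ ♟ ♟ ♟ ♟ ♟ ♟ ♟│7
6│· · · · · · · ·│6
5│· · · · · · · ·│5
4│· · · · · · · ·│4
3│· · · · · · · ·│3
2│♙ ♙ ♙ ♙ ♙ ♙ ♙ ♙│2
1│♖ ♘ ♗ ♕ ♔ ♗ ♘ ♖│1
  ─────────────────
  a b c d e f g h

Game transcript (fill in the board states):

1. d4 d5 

  a b c d e f g h
  ─────────────────
8│♜ ♞ ♝ ♛ ♚ ♝ ♞ ♜│8
7│♟ ♟ ♟ · ♟ ♟ ♟ ♟│7
6│· · · · · · · ·│6
5│· · · ♟ · · · ·│5
4│· · · ♙ · · · ·│4
3│· · · · · · · ·│3
2│♙ ♙ ♙ · ♙ ♙ ♙ ♙│2
1│♖ ♘ ♗ ♕ ♔ ♗ ♘ ♖│1
  ─────────────────
  a b c d e f g h

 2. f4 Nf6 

  a b c d e f g h
  ─────────────────
8│♜ ♞ ♝ ♛ ♚ ♝ · ♜│8
7│♟ ♟ ♟ · ♟ ♟ ♟ ♟│7
6│· · · · · ♞ · ·│6
5│· · · ♟ · · · ·│5
4│· · · ♙ · ♙ · ·│4
3│· · · · · · · ·│3
2│♙ ♙ ♙ · ♙ · ♙ ♙│2
1│♖ ♘ ♗ ♕ ♔ ♗ ♘ ♖│1
  ─────────────────
  a b c d e f g h

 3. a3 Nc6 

  a b c d e f g h
  ─────────────────
8│♜ · ♝ ♛ ♚ ♝ · ♜│8
7│♟ ♟ ♟ · ♟ ♟ ♟ ♟│7
6│· · ♞ · · ♞ · ·│6
5│· · · ♟ · · · ·│5
4│· · · ♙ · ♙ · ·│4
3│♙ · · · · · · ·│3
2│· ♙ ♙ · ♙ · ♙ ♙│2
1│♖ ♘ ♗ ♕ ♔ ♗ ♘ ♖│1
  ─────────────────
  a b c d e f g h

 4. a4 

  a b c d e f g h
  ─────────────────
8│♜ · ♝ ♛ ♚ ♝ · ♜│8
7│♟ ♟ ♟ · ♟ ♟ ♟ ♟│7
6│· · ♞ · · ♞ · ·│6
5│· · · ♟ · · · ·│5
4│♙ · · ♙ · ♙ · ·│4
3│· · · · · · · ·│3
2│· ♙ ♙ · ♙ · ♙ ♙│2
1│♖ ♘ ♗ ♕ ♔ ♗ ♘ ♖│1
  ─────────────────
  a b c d e f g h


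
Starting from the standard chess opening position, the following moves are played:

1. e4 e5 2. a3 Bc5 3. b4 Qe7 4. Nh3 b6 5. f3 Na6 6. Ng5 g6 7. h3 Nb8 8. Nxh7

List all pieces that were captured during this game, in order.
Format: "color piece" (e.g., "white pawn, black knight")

Tracking captures:
  Nxh7: captured black pawn

black pawn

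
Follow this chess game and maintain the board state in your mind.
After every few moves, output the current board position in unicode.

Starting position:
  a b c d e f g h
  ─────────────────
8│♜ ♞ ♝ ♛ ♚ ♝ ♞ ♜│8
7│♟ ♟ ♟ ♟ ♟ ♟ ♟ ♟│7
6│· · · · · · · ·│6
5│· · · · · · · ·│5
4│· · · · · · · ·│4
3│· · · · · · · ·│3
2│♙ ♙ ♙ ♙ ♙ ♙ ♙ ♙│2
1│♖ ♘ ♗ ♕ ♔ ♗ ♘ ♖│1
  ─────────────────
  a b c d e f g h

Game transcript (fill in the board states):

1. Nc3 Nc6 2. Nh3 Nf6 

  a b c d e f g h
  ─────────────────
8│♜ · ♝ ♛ ♚ ♝ · ♜│8
7│♟ ♟ ♟ ♟ ♟ ♟ ♟ ♟│7
6│· · ♞ · · ♞ · ·│6
5│· · · · · · · ·│5
4│· · · · · · · ·│4
3│· · ♘ · · · · ♘│3
2│♙ ♙ ♙ ♙ ♙ ♙ ♙ ♙│2
1│♖ · ♗ ♕ ♔ ♗ · ♖│1
  ─────────────────
  a b c d e f g h

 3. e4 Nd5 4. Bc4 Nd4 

  a b c d e f g h
  ─────────────────
8│♜ · ♝ ♛ ♚ ♝ · ♜│8
7│♟ ♟ ♟ ♟ ♟ ♟ ♟ ♟│7
6│· · · · · · · ·│6
5│· · · ♞ · · · ·│5
4│· · ♗ ♞ ♙ · · ·│4
3│· · ♘ · · · · ♘│3
2│♙ ♙ ♙ ♙ · ♙ ♙ ♙│2
1│♖ · ♗ ♕ ♔ · · ♖│1
  ─────────────────
  a b c d e f g h

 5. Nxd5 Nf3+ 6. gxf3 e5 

  a b c d e f g h
  ─────────────────
8│♜ · ♝ ♛ ♚ ♝ · ♜│8
7│♟ ♟ ♟ ♟ · ♟ ♟ ♟│7
6│· · · · · · · ·│6
5│· · · ♘ ♟ · · ·│5
4│· · ♗ · ♙ · · ·│4
3│· · · · · ♙ · ♘│3
2│♙ ♙ ♙ ♙ · ♙ · ♙│2
1│♖ · ♗ ♕ ♔ · · ♖│1
  ─────────────────
  a b c d e f g h

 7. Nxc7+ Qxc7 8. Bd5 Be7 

  a b c d e f g h
  ─────────────────
8│♜ · ♝ · ♚ · · ♜│8
7│♟ ♟ ♛ ♟ ♝ ♟ ♟ ♟│7
6│· · · · · · · ·│6
5│· · · ♗ ♟ · · ·│5
4│· · · · ♙ · · ·│4
3│· · · · · ♙ · ♘│3
2│♙ ♙ ♙ ♙ · ♙ · ♙│2
1│♖ · ♗ ♕ ♔ · · ♖│1
  ─────────────────
  a b c d e f g h

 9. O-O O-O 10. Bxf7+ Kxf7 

  a b c d e f g h
  ─────────────────
8│♜ · ♝ · · ♜ · ·│8
7│♟ ♟ ♛ ♟ ♝ ♚ ♟ ♟│7
6│· · · · · · · ·│6
5│· · · · ♟ · · ·│5
4│· · · · ♙ · · ·│4
3│· · · · · ♙ · ♘│3
2│♙ ♙ ♙ ♙ · ♙ · ♙│2
1│♖ · ♗ ♕ · ♖ ♔ ·│1
  ─────────────────
  a b c d e f g h



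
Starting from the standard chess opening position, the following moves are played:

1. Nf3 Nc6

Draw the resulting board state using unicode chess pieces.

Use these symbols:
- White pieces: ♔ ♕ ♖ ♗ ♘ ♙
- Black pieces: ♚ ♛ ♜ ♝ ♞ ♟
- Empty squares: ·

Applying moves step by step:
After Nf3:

♜ ♞ ♝ ♛ ♚ ♝ ♞ ♜
♟ ♟ ♟ ♟ ♟ ♟ ♟ ♟
· · · · · · · ·
· · · · · · · ·
· · · · · · · ·
· · · · · ♘ · ·
♙ ♙ ♙ ♙ ♙ ♙ ♙ ♙
♖ ♘ ♗ ♕ ♔ ♗ · ♖


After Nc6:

♜ · ♝ ♛ ♚ ♝ ♞ ♜
♟ ♟ ♟ ♟ ♟ ♟ ♟ ♟
· · ♞ · · · · ·
· · · · · · · ·
· · · · · · · ·
· · · · · ♘ · ·
♙ ♙ ♙ ♙ ♙ ♙ ♙ ♙
♖ ♘ ♗ ♕ ♔ ♗ · ♖



  a b c d e f g h
  ─────────────────
8│♜ · ♝ ♛ ♚ ♝ ♞ ♜│8
7│♟ ♟ ♟ ♟ ♟ ♟ ♟ ♟│7
6│· · ♞ · · · · ·│6
5│· · · · · · · ·│5
4│· · · · · · · ·│4
3│· · · · · ♘ · ·│3
2│♙ ♙ ♙ ♙ ♙ ♙ ♙ ♙│2
1│♖ ♘ ♗ ♕ ♔ ♗ · ♖│1
  ─────────────────
  a b c d e f g h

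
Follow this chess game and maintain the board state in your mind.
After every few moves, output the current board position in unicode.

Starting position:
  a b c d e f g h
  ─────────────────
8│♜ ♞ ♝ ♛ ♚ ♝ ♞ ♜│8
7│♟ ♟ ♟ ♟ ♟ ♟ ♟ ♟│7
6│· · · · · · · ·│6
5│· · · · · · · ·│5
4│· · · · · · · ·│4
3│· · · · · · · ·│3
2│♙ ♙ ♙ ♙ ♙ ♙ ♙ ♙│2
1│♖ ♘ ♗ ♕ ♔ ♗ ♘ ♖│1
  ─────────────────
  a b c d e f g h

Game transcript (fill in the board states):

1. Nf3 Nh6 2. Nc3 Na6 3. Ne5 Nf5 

  a b c d e f g h
  ─────────────────
8│♜ · ♝ ♛ ♚ ♝ · ♜│8
7│♟ ♟ ♟ ♟ ♟ ♟ ♟ ♟│7
6│♞ · · · · · · ·│6
5│· · · · ♘ ♞ · ·│5
4│· · · · · · · ·│4
3│· · ♘ · · · · ·│3
2│♙ ♙ ♙ ♙ ♙ ♙ ♙ ♙│2
1│♖ · ♗ ♕ ♔ ♗ · ♖│1
  ─────────────────
  a b c d e f g h

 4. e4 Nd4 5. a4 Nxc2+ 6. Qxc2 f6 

  a b c d e f g h
  ─────────────────
8│♜ · ♝ ♛ ♚ ♝ · ♜│8
7│♟ ♟ ♟ ♟ ♟ · ♟ ♟│7
6│♞ · · · · ♟ · ·│6
5│· · · · ♘ · · ·│5
4│♙ · · · ♙ · · ·│4
3│· · ♘ · · · · ·│3
2│· ♙ ♕ ♙ · ♙ ♙ ♙│2
1│♖ · ♗ · ♔ ♗ · ♖│1
  ─────────────────
  a b c d e f g h

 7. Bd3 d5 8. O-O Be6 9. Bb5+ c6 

  a b c d e f g h
  ─────────────────
8│♜ · · ♛ ♚ ♝ · ♜│8
7│♟ ♟ · · ♟ · ♟ ♟│7
6│♞ · ♟ · ♝ ♟ · ·│6
5│· ♗ · ♟ ♘ · · ·│5
4│♙ · · · ♙ · · ·│4
3│· · ♘ · · · · ·│3
2│· ♙ ♕ ♙ · ♙ ♙ ♙│2
1│♖ · ♗ · · ♖ ♔ ·│1
  ─────────────────
  a b c d e f g h

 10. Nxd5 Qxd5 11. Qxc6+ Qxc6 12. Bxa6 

  a b c d e f g h
  ─────────────────
8│♜ · · · ♚ ♝ · ♜│8
7│♟ ♟ · · ♟ · ♟ ♟│7
6│♗ · ♛ · ♝ ♟ · ·│6
5│· · · · ♘ · · ·│5
4│♙ · · · ♙ · · ·│4
3│· · · · · · · ·│3
2│· ♙ · ♙ · ♙ ♙ ♙│2
1│♖ · ♗ · · ♖ ♔ ·│1
  ─────────────────
  a b c d e f g h


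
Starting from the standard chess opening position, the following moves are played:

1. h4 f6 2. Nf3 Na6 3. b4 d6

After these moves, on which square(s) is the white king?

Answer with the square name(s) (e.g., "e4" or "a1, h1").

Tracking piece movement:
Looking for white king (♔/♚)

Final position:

  a b c d e f g h
  ─────────────────
8│♜ · ♝ ♛ ♚ ♝ ♞ ♜│8
7│♟ ♟ ♟ · ♟ · ♟ ♟│7
6│♞ · · ♟ · ♟ · ·│6
5│· · · · · · · ·│5
4│· ♙ · · · · · ♙│4
3│· · · · · ♘ · ·│3
2│♙ · ♙ ♙ ♙ ♙ ♙ ·│2
1│♖ ♘ ♗ ♕ ♔ ♗ · ♖│1
  ─────────────────
  a b c d e f g h


e1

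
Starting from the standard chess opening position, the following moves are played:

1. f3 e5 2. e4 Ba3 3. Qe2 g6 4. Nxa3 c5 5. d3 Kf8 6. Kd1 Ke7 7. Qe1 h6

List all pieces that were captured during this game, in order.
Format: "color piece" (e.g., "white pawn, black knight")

Tracking captures:
  Nxa3: captured black bishop

black bishop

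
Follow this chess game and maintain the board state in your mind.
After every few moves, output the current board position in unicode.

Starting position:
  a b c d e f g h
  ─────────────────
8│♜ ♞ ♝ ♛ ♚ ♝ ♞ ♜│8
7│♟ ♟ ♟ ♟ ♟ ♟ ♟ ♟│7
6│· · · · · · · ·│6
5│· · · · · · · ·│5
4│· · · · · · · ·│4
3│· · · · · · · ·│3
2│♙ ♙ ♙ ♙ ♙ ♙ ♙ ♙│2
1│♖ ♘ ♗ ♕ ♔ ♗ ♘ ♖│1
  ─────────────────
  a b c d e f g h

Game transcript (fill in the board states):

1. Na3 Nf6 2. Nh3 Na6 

  a b c d e f g h
  ─────────────────
8│♜ · ♝ ♛ ♚ ♝ · ♜│8
7│♟ ♟ ♟ ♟ ♟ ♟ ♟ ♟│7
6│♞ · · · · ♞ · ·│6
5│· · · · · · · ·│5
4│· · · · · · · ·│4
3│♘ · · · · · · ♘│3
2│♙ ♙ ♙ ♙ ♙ ♙ ♙ ♙│2
1│♖ · ♗ ♕ ♔ ♗ · ♖│1
  ─────────────────
  a b c d e f g h

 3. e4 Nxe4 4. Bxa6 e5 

  a b c d e f g h
  ─────────────────
8│♜ · ♝ ♛ ♚ ♝ · ♜│8
7│♟ ♟ ♟ ♟ · ♟ ♟ ♟│7
6│♗ · · · · · · ·│6
5│· · · · ♟ · · ·│5
4│· · · · ♞ · · ·│4
3│♘ · · · · · · ♘│3
2│♙ ♙ ♙ ♙ · ♙ ♙ ♙│2
1│♖ · ♗ ♕ ♔ · · ♖│1
  ─────────────────
  a b c d e f g h

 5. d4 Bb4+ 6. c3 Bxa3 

  a b c d e f g h
  ─────────────────
8│♜ · ♝ ♛ ♚ · · ♜│8
7│♟ ♟ ♟ ♟ · ♟ ♟ ♟│7
6│♗ · · · · · · ·│6
5│· · · · ♟ · · ·│5
4│· · · ♙ ♞ · · ·│4
3│♝ · ♙ · · · · ♘│3
2│♙ ♙ · · · ♙ ♙ ♙│2
1│♖ · ♗ ♕ ♔ · · ♖│1
  ─────────────────
  a b c d e f g h

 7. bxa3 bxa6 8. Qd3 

  a b c d e f g h
  ─────────────────
8│♜ · ♝ ♛ ♚ · · ♜│8
7│♟ · ♟ ♟ · ♟ ♟ ♟│7
6│♟ · · · · · · ·│6
5│· · · · ♟ · · ·│5
4│· · · ♙ ♞ · · ·│4
3│♙ · ♙ ♕ · · · ♘│3
2│♙ · · · · ♙ ♙ ♙│2
1│♖ · ♗ · ♔ · · ♖│1
  ─────────────────
  a b c d e f g h


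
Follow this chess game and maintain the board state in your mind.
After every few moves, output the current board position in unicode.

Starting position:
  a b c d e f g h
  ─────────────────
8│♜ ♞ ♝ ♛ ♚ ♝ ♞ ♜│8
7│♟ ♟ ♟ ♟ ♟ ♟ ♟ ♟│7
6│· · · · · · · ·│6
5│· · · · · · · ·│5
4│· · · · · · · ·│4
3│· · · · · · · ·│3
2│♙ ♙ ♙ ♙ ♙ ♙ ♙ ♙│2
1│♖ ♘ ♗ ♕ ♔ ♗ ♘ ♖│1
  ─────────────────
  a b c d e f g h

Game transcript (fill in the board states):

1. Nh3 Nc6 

  a b c d e f g h
  ─────────────────
8│♜ · ♝ ♛ ♚ ♝ ♞ ♜│8
7│♟ ♟ ♟ ♟ ♟ ♟ ♟ ♟│7
6│· · ♞ · · · · ·│6
5│· · · · · · · ·│5
4│· · · · · · · ·│4
3│· · · · · · · ♘│3
2│♙ ♙ ♙ ♙ ♙ ♙ ♙ ♙│2
1│♖ ♘ ♗ ♕ ♔ ♗ · ♖│1
  ─────────────────
  a b c d e f g h

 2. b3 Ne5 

  a b c d e f g h
  ─────────────────
8│♜ · ♝ ♛ ♚ ♝ ♞ ♜│8
7│♟ ♟ ♟ ♟ ♟ ♟ ♟ ♟│7
6│· · · · · · · ·│6
5│· · · · ♞ · · ·│5
4│· · · · · · · ·│4
3│· ♙ · · · · · ♘│3
2│♙ · ♙ ♙ ♙ ♙ ♙ ♙│2
1│♖ ♘ ♗ ♕ ♔ ♗ · ♖│1
  ─────────────────
  a b c d e f g h

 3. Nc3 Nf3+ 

  a b c d e f g h
  ─────────────────
8│♜ · ♝ ♛ ♚ ♝ ♞ ♜│8
7│♟ ♟ ♟ ♟ ♟ ♟ ♟ ♟│7
6│· · · · · · · ·│6
5│· · · · · · · ·│5
4│· · · · · · · ·│4
3│· ♙ ♘ · · ♞ · ♘│3
2│♙ · ♙ ♙ ♙ ♙ ♙ ♙│2
1│♖ · ♗ ♕ ♔ ♗ · ♖│1
  ─────────────────
  a b c d e f g h

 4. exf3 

  a b c d e f g h
  ─────────────────
8│♜ · ♝ ♛ ♚ ♝ ♞ ♜│8
7│♟ ♟ ♟ ♟ ♟ ♟ ♟ ♟│7
6│· · · · · · · ·│6
5│· · · · · · · ·│5
4│· · · · · · · ·│4
3│· ♙ ♘ · · ♙ · ♘│3
2│♙ · ♙ ♙ · ♙ ♙ ♙│2
1│♖ · ♗ ♕ ♔ ♗ · ♖│1
  ─────────────────
  a b c d e f g h


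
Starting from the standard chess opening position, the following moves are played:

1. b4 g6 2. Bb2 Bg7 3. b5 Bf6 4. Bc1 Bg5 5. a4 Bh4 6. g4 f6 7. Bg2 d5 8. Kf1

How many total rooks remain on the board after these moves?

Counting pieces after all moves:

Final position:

  a b c d e f g h
  ─────────────────
8│♜ ♞ ♝ ♛ ♚ · ♞ ♜│8
7│♟ ♟ ♟ · ♟ · · ♟│7
6│· · · · · ♟ ♟ ·│6
5│· ♙ · ♟ · · · ·│5
4│♙ · · · · · ♙ ♝│4
3│· · · · · · · ·│3
2│· · ♙ ♙ ♙ ♙ ♗ ♙│2
1│♖ ♘ ♗ ♕ · ♔ ♘ ♖│1
  ─────────────────
  a b c d e f g h


4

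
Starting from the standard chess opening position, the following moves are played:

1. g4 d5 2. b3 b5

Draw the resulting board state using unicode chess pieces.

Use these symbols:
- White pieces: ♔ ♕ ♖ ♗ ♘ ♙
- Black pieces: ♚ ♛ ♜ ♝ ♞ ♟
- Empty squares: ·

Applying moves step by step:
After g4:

♜ ♞ ♝ ♛ ♚ ♝ ♞ ♜
♟ ♟ ♟ ♟ ♟ ♟ ♟ ♟
· · · · · · · ·
· · · · · · · ·
· · · · · · ♙ ·
· · · · · · · ·
♙ ♙ ♙ ♙ ♙ ♙ · ♙
♖ ♘ ♗ ♕ ♔ ♗ ♘ ♖


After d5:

♜ ♞ ♝ ♛ ♚ ♝ ♞ ♜
♟ ♟ ♟ · ♟ ♟ ♟ ♟
· · · · · · · ·
· · · ♟ · · · ·
· · · · · · ♙ ·
· · · · · · · ·
♙ ♙ ♙ ♙ ♙ ♙ · ♙
♖ ♘ ♗ ♕ ♔ ♗ ♘ ♖


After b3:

♜ ♞ ♝ ♛ ♚ ♝ ♞ ♜
♟ ♟ ♟ · ♟ ♟ ♟ ♟
· · · · · · · ·
· · · ♟ · · · ·
· · · · · · ♙ ·
· ♙ · · · · · ·
♙ · ♙ ♙ ♙ ♙ · ♙
♖ ♘ ♗ ♕ ♔ ♗ ♘ ♖


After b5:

♜ ♞ ♝ ♛ ♚ ♝ ♞ ♜
♟ · ♟ · ♟ ♟ ♟ ♟
· · · · · · · ·
· ♟ · ♟ · · · ·
· · · · · · ♙ ·
· ♙ · · · · · ·
♙ · ♙ ♙ ♙ ♙ · ♙
♖ ♘ ♗ ♕ ♔ ♗ ♘ ♖



  a b c d e f g h
  ─────────────────
8│♜ ♞ ♝ ♛ ♚ ♝ ♞ ♜│8
7│♟ · ♟ · ♟ ♟ ♟ ♟│7
6│· · · · · · · ·│6
5│· ♟ · ♟ · · · ·│5
4│· · · · · · ♙ ·│4
3│· ♙ · · · · · ·│3
2│♙ · ♙ ♙ ♙ ♙ · ♙│2
1│♖ ♘ ♗ ♕ ♔ ♗ ♘ ♖│1
  ─────────────────
  a b c d e f g h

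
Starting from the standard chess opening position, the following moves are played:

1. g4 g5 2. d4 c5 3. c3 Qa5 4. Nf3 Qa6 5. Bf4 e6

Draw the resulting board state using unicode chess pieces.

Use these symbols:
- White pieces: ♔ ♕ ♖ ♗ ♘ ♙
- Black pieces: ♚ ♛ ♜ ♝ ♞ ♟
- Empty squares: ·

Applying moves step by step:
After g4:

♜ ♞ ♝ ♛ ♚ ♝ ♞ ♜
♟ ♟ ♟ ♟ ♟ ♟ ♟ ♟
· · · · · · · ·
· · · · · · · ·
· · · · · · ♙ ·
· · · · · · · ·
♙ ♙ ♙ ♙ ♙ ♙ · ♙
♖ ♘ ♗ ♕ ♔ ♗ ♘ ♖


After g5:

♜ ♞ ♝ ♛ ♚ ♝ ♞ ♜
♟ ♟ ♟ ♟ ♟ ♟ · ♟
· · · · · · · ·
· · · · · · ♟ ·
· · · · · · ♙ ·
· · · · · · · ·
♙ ♙ ♙ ♙ ♙ ♙ · ♙
♖ ♘ ♗ ♕ ♔ ♗ ♘ ♖


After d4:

♜ ♞ ♝ ♛ ♚ ♝ ♞ ♜
♟ ♟ ♟ ♟ ♟ ♟ · ♟
· · · · · · · ·
· · · · · · ♟ ·
· · · ♙ · · ♙ ·
· · · · · · · ·
♙ ♙ ♙ · ♙ ♙ · ♙
♖ ♘ ♗ ♕ ♔ ♗ ♘ ♖


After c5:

♜ ♞ ♝ ♛ ♚ ♝ ♞ ♜
♟ ♟ · ♟ ♟ ♟ · ♟
· · · · · · · ·
· · ♟ · · · ♟ ·
· · · ♙ · · ♙ ·
· · · · · · · ·
♙ ♙ ♙ · ♙ ♙ · ♙
♖ ♘ ♗ ♕ ♔ ♗ ♘ ♖


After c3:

♜ ♞ ♝ ♛ ♚ ♝ ♞ ♜
♟ ♟ · ♟ ♟ ♟ · ♟
· · · · · · · ·
· · ♟ · · · ♟ ·
· · · ♙ · · ♙ ·
· · ♙ · · · · ·
♙ ♙ · · ♙ ♙ · ♙
♖ ♘ ♗ ♕ ♔ ♗ ♘ ♖


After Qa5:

♜ ♞ ♝ · ♚ ♝ ♞ ♜
♟ ♟ · ♟ ♟ ♟ · ♟
· · · · · · · ·
♛ · ♟ · · · ♟ ·
· · · ♙ · · ♙ ·
· · ♙ · · · · ·
♙ ♙ · · ♙ ♙ · ♙
♖ ♘ ♗ ♕ ♔ ♗ ♘ ♖


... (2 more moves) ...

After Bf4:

♜ ♞ ♝ · ♚ ♝ ♞ ♜
♟ ♟ · ♟ ♟ ♟ · ♟
♛ · · · · · · ·
· · ♟ · · · ♟ ·
· · · ♙ · ♗ ♙ ·
· · ♙ · · ♘ · ·
♙ ♙ · · ♙ ♙ · ♙
♖ ♘ · ♕ ♔ ♗ · ♖


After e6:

♜ ♞ ♝ · ♚ ♝ ♞ ♜
♟ ♟ · ♟ · ♟ · ♟
♛ · · · ♟ · · ·
· · ♟ · · · ♟ ·
· · · ♙ · ♗ ♙ ·
· · ♙ · · ♘ · ·
♙ ♙ · · ♙ ♙ · ♙
♖ ♘ · ♕ ♔ ♗ · ♖



  a b c d e f g h
  ─────────────────
8│♜ ♞ ♝ · ♚ ♝ ♞ ♜│8
7│♟ ♟ · ♟ · ♟ · ♟│7
6│♛ · · · ♟ · · ·│6
5│· · ♟ · · · ♟ ·│5
4│· · · ♙ · ♗ ♙ ·│4
3│· · ♙ · · ♘ · ·│3
2│♙ ♙ · · ♙ ♙ · ♙│2
1│♖ ♘ · ♕ ♔ ♗ · ♖│1
  ─────────────────
  a b c d e f g h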